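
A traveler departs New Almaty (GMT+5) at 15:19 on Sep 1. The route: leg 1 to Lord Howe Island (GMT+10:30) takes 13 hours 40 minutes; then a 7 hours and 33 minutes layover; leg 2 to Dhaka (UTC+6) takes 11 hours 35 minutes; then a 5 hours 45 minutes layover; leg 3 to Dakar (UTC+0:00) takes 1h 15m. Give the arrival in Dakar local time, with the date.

Convert departure to UTC: 15:19 − 5:00 = 10:19 UTC on Sep 1.
Add 13 hours 40 minutes leg 1 → 23:59 UTC.
Add 7 hours and 33 minutes layover in Lord Howe Island → 07:32 UTC (Sep 2).
Add 11 hours and 35 minutes leg 2 → 19:07 UTC.
Add 5 hours and 45 minutes layover in Dhaka → 00:52 UTC (Sep 3).
Add 1 hour 15 minutes leg 3 → 02:07 UTC.
Dakar is UTC+0, so local arrival is the same: 02:07 on Sep 3.

02:07 on September 3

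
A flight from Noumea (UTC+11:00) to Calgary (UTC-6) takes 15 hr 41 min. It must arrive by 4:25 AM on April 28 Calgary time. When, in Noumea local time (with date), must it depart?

Target arrival in UTC: 4:25 AM + 6:00 = 10:25 AM on Apr 28.
Subtract 15 hours and 41 minutes → departure 6:44 PM UTC on Apr 27.
Noumea is UTC+11:00: 6:44 PM + 11:00 = 5:44 AM on Apr 28.

5:44 AM on April 28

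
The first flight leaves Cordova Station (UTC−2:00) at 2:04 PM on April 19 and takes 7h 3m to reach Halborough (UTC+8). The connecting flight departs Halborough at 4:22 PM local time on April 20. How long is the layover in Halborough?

Convert departure to UTC: 2:04 PM + 2:00 = 4:04 PM UTC on Apr 19.
Add 7 hours 3 minutes flight time → 11:07 PM UTC.
Halborough is UTC+8:00, so local arrival = 11:07 PM + 8:00 = 7:07 AM on Apr 20.
Layover = 4:22 PM − 7:07 AM = 9 hours 15 minutes.

9 hours 15 minutes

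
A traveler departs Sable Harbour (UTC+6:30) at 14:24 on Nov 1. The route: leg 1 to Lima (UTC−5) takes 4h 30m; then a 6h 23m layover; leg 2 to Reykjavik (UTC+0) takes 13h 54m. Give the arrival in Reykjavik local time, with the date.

08:41 on Nov 2

Convert departure to UTC: 14:24 − 6:30 = 07:54 UTC on Nov 1.
Add 4 hours 30 minutes leg 1 → 12:24 UTC.
Add 6 hours 23 minutes layover in Lima → 18:47 UTC.
Add 13 hours and 54 minutes leg 2 → 08:41 UTC (Nov 2).
Reykjavik is UTC+0, so local arrival is the same: 08:41 on Nov 2.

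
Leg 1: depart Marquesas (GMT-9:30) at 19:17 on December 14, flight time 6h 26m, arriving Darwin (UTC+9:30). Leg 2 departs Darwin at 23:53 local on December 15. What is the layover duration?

3 hours 10 minutes

Convert departure to UTC: 19:17 + 9:30 = 04:47 UTC on Dec 15.
Add 6 hours 26 minutes flight time → 11:13 UTC.
Darwin is UTC+9:30, so local arrival = 11:13 + 9:30 = 20:43 on Dec 15.
Layover = 23:53 − 20:43 = 3 hours 10 minutes.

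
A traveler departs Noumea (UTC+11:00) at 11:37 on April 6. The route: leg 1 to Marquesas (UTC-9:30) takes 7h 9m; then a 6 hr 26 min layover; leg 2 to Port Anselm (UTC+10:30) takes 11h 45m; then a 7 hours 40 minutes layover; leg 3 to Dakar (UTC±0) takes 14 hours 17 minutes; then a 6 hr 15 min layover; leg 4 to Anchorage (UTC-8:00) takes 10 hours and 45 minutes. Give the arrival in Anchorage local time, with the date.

08:54 on Apr 8

Convert departure to UTC: 11:37 − 11:00 = 00:37 UTC on Apr 6.
Add 7 hours and 9 minutes leg 1 → 07:46 UTC.
Add 6 hours 26 minutes layover in Marquesas → 14:12 UTC.
Add 11 hours and 45 minutes leg 2 → 01:57 UTC (Apr 7).
Add 7 hours and 40 minutes layover in Port Anselm → 09:37 UTC.
Add 14 hours and 17 minutes leg 3 → 23:54 UTC.
Add 6 hours and 15 minutes layover in Dakar → 06:09 UTC (Apr 8).
Add 10 hours 45 minutes leg 4 → 16:54 UTC.
Anchorage is UTC−8:00, so local arrival = 16:54 − 8:00 = 08:54 on Apr 8.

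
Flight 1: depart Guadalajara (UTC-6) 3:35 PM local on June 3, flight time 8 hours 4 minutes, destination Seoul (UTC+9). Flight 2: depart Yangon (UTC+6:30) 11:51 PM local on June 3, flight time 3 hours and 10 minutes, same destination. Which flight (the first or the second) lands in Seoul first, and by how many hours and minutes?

Flight 1 in UTC: 3:35 PM + 6:00 = 9:35 PM on Jun 3.
+8 hours 4 minutes → arrive 5:39 AM UTC on Jun 4.
Flight 2 in UTC: 11:51 PM − 6:30 = 5:21 PM on Jun 3.
+3 hours and 10 minutes → arrive 8:31 PM UTC on Jun 3.
Flight 2 lands earlier by 9 hours 8 minutes.

the second, by 9 hours 8 minutes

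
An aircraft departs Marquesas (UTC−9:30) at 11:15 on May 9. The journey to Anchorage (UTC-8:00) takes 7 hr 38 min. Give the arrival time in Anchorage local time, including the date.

20:23 on May 9

Convert departure to UTC: 11:15 + 9:30 = 20:45 UTC on May 9.
Add 7 hours and 38 minutes travel time → 04:23 UTC (May 10).
Anchorage is UTC−8:00, so local arrival = 04:23 − 8:00 = 20:23 on May 9.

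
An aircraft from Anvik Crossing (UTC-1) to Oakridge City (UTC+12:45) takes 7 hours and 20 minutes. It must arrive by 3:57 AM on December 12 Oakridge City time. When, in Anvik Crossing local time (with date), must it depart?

6:52 AM on December 11

Target arrival in UTC: 3:57 AM − 12:45 = 3:12 PM on Dec 11.
Subtract 7 hours 20 minutes → departure 7:52 AM UTC on Dec 11.
Anvik Crossing is UTC−1:00: 7:52 AM − 1:00 = 6:52 AM on Dec 11.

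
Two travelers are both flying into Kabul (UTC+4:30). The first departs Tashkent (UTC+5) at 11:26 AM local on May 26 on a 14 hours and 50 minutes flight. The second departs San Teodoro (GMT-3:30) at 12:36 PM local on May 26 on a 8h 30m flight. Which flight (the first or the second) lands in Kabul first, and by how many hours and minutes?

Flight 1 in UTC: 11:26 AM − 5:00 = 6:26 AM on May 26.
+14 hours and 50 minutes → arrive 9:16 PM UTC on May 26.
Flight 2 in UTC: 12:36 PM + 3:30 = 4:06 PM on May 26.
+8 hours 30 minutes → arrive 12:36 AM UTC on May 27.
Flight 1 lands earlier by 3 hours 20 minutes.

the first, by 3 hours 20 minutes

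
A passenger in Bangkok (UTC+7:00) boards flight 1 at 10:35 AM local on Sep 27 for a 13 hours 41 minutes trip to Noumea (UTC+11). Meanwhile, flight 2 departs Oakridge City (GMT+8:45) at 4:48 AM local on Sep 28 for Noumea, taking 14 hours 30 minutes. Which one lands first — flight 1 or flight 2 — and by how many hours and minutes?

the first, by 17 hours 17 minutes

Flight 1 in UTC: 10:35 AM − 7:00 = 3:35 AM on Sep 27.
+13 hours 41 minutes → arrive 5:16 PM UTC on Sep 27.
Flight 2 in UTC: 4:48 AM − 8:45 = 8:03 PM on Sep 27.
+14 hours 30 minutes → arrive 10:33 AM UTC on Sep 28.
Flight 1 lands earlier by 17 hours 17 minutes.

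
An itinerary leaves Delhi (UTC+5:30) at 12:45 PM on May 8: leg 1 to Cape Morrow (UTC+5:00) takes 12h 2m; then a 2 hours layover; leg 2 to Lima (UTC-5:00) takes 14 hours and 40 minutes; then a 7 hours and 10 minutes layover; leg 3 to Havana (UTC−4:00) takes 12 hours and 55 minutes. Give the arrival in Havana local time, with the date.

4:02 AM on May 10

Convert departure to UTC: 12:45 PM − 5:30 = 7:15 AM UTC on May 8.
Add 12 hours and 2 minutes leg 1 → 7:17 PM UTC.
Add 2 hours layover in Cape Morrow → 9:17 PM UTC.
Add 14 hours 40 minutes leg 2 → 11:57 AM UTC (May 9).
Add 7 hours 10 minutes layover in Lima → 7:07 PM UTC.
Add 12 hours and 55 minutes leg 3 → 8:02 AM UTC (May 10).
Havana is UTC−4:00, so local arrival = 8:02 AM − 4:00 = 4:02 AM on May 10.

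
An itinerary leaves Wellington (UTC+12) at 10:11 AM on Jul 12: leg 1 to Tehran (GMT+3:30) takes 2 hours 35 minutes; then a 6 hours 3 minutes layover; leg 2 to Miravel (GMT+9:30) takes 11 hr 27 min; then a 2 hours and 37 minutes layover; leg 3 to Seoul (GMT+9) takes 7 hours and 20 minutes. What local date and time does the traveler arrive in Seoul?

1:13 PM on Jul 13

Convert departure to UTC: 10:11 AM − 12:00 = 10:11 PM UTC on Jul 11.
Add 2 hours and 35 minutes leg 1 → 12:46 AM UTC (Jul 12).
Add 6 hours and 3 minutes layover in Tehran → 6:49 AM UTC.
Add 11 hours 27 minutes leg 2 → 6:16 PM UTC.
Add 2 hours and 37 minutes layover in Miravel → 8:53 PM UTC.
Add 7 hours and 20 minutes leg 3 → 4:13 AM UTC (Jul 13).
Seoul is UTC+9:00, so local arrival = 4:13 AM + 9:00 = 1:13 PM on Jul 13.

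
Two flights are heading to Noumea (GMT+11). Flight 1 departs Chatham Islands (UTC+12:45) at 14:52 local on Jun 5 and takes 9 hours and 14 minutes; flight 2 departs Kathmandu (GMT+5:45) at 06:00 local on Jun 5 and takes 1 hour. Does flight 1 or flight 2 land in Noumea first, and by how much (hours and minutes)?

Flight 1 in UTC: 14:52 − 12:45 = 02:07 on Jun 5.
+9 hours 14 minutes → arrive 11:21 UTC on Jun 5.
Flight 2 in UTC: 06:00 − 5:45 = 00:15 on Jun 5.
+1 hour → arrive 01:15 UTC on Jun 5.
Flight 2 lands earlier by 10 hours 6 minutes.

the second, by 10 hours 6 minutes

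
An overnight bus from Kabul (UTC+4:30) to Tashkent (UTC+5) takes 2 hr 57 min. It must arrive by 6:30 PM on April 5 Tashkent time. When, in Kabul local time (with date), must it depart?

3:03 PM on April 5

Target arrival in UTC: 6:30 PM − 5:00 = 1:30 PM on Apr 5.
Subtract 2 hours 57 minutes → departure 10:33 AM UTC on Apr 5.
Kabul is UTC+4:30: 10:33 AM + 4:30 = 3:03 PM on Apr 5.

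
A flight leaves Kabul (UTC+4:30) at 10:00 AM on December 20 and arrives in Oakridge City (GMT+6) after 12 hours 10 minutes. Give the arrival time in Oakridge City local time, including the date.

Oakridge City is 1:30 ahead of Kabul.
After 12 hours 10 minutes it is 10:10 PM in Kabul.
Shift by the zone difference: 10:10 PM + 1:30 = 11:40 PM on Dec 20 in Oakridge City.

11:40 PM on December 20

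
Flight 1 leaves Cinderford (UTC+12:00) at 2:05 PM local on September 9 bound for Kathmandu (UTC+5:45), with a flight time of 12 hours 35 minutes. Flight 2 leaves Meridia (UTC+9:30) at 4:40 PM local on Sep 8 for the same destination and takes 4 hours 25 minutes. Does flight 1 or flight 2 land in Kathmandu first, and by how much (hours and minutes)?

Flight 1 in UTC: 2:05 PM − 12:00 = 2:05 AM on Sep 9.
+12 hours 35 minutes → arrive 2:40 PM UTC on Sep 9.
Flight 2 in UTC: 4:40 PM − 9:30 = 7:10 AM on Sep 8.
+4 hours 25 minutes → arrive 11:35 AM UTC on Sep 8.
Flight 2 lands earlier by 27 hours 5 minutes.

the second, by 27 hours 5 minutes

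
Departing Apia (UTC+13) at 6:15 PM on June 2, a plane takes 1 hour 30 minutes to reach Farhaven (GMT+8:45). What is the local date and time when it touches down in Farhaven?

Convert departure to UTC: 6:15 PM − 13:00 = 5:15 AM UTC on Jun 2.
Add 1 hour 30 minutes travel time → 6:45 AM UTC.
Farhaven is UTC+8:45, so local arrival = 6:45 AM + 8:45 = 3:30 PM on Jun 2.

3:30 PM on June 2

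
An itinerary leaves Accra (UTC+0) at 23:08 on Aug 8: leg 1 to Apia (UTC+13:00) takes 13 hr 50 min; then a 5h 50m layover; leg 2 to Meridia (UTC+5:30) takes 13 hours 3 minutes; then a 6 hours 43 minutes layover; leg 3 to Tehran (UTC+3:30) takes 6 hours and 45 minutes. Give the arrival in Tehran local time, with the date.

Accra is at UTC+0, so departure is already 23:08 UTC on Aug 8.
Add 13 hours and 50 minutes leg 1 → 12:58 UTC (Aug 9).
Add 5 hours and 50 minutes layover in Apia → 18:48 UTC.
Add 13 hours 3 minutes leg 2 → 07:51 UTC (Aug 10).
Add 6 hours 43 minutes layover in Meridia → 14:34 UTC.
Add 6 hours 45 minutes leg 3 → 21:19 UTC.
Tehran is UTC+3:30, so local arrival = 21:19 + 3:30 = 00:49 on Aug 11.

00:49 on August 11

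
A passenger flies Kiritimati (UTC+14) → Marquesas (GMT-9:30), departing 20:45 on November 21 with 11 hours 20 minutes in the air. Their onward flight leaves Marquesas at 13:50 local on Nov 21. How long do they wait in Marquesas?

Convert departure to UTC: 20:45 − 14:00 = 06:45 UTC on Nov 21.
Add 11 hours 20 minutes flight time → 18:05 UTC.
Marquesas is UTC−9:30, so local arrival = 18:05 − 9:30 = 08:35 on Nov 21.
Layover = 13:50 − 08:35 = 5 hours 15 minutes.

5 hours 15 minutes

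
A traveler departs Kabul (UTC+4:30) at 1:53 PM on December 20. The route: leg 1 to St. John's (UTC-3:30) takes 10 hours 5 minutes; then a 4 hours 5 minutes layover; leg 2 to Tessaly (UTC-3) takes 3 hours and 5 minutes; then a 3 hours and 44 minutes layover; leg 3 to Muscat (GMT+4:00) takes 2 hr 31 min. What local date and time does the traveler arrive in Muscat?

Convert departure to UTC: 1:53 PM − 4:30 = 9:23 AM UTC on Dec 20.
Add 10 hours and 5 minutes leg 1 → 7:28 PM UTC.
Add 4 hours and 5 minutes layover in St. John's → 11:33 PM UTC.
Add 3 hours and 5 minutes leg 2 → 2:38 AM UTC (Dec 21).
Add 3 hours and 44 minutes layover in Tessaly → 6:22 AM UTC.
Add 2 hours 31 minutes leg 3 → 8:53 AM UTC.
Muscat is UTC+4:00, so local arrival = 8:53 AM + 4:00 = 12:53 PM on Dec 21.

12:53 PM on December 21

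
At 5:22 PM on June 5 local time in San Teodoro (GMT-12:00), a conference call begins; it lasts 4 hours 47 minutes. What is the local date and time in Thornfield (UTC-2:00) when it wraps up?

Convert start to UTC: 5:22 PM + 12:00 = 5:22 AM UTC on Jun 6.
Add 4 hours 47 minutes duration → 10:09 AM UTC.
Thornfield is UTC−2:00, so local end time = 10:09 AM − 2:00 = 8:09 AM on Jun 6.

8:09 AM on Jun 6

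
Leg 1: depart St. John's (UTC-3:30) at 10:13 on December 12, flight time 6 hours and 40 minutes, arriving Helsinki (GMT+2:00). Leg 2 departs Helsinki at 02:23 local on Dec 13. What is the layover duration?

4 hours

Convert departure to UTC: 10:13 + 3:30 = 13:43 UTC on Dec 12.
Add 6 hours 40 minutes flight time → 20:23 UTC.
Helsinki is UTC+2:00, so local arrival = 20:23 + 2:00 = 22:23 on Dec 12.
Layover = 02:23 − 22:23 (+1 day) = 4 hours.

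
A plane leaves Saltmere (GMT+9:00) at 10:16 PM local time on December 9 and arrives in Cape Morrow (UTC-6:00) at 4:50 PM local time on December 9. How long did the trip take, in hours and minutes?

Departure in UTC: 10:16 PM − 9:00 = 1:16 PM on Dec 9.
Arrival in UTC: 4:50 PM + 6:00 = 10:50 PM on Dec 9.
Elapsed = 10:50 PM − 1:16 PM = 9 hours 34 minutes.

9 hours 34 minutes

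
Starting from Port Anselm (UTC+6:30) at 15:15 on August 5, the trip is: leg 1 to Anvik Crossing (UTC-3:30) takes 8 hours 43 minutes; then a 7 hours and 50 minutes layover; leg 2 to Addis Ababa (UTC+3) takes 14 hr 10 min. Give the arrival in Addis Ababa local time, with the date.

18:28 on Aug 6

Convert departure to UTC: 15:15 − 6:30 = 08:45 UTC on Aug 5.
Add 8 hours 43 minutes leg 1 → 17:28 UTC.
Add 7 hours and 50 minutes layover in Anvik Crossing → 01:18 UTC (Aug 6).
Add 14 hours and 10 minutes leg 2 → 15:28 UTC.
Addis Ababa is UTC+3:00, so local arrival = 15:28 + 3:00 = 18:28 on Aug 6.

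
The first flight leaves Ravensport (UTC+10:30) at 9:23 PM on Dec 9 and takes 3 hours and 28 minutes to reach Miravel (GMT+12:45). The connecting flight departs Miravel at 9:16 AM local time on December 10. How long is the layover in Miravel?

6 hours 10 minutes

Convert departure to UTC: 9:23 PM − 10:30 = 10:53 AM UTC on Dec 9.
Add 3 hours and 28 minutes flight time → 2:21 PM UTC.
Miravel is UTC+12:45, so local arrival = 2:21 PM + 12:45 = 3:06 AM on Dec 10.
Layover = 9:16 AM − 3:06 AM = 6 hours 10 minutes.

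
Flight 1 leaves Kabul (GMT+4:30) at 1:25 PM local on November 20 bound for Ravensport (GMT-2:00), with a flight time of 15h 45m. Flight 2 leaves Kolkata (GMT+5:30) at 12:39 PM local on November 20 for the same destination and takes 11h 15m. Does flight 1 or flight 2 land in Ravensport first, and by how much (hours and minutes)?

Flight 1 in UTC: 1:25 PM − 4:30 = 8:55 AM on Nov 20.
+15 hours 45 minutes → arrive 12:40 AM UTC on Nov 21.
Flight 2 in UTC: 12:39 PM − 5:30 = 7:09 AM on Nov 20.
+11 hours 15 minutes → arrive 6:24 PM UTC on Nov 20.
Flight 2 lands earlier by 6 hours 16 minutes.

the second, by 6 hours 16 minutes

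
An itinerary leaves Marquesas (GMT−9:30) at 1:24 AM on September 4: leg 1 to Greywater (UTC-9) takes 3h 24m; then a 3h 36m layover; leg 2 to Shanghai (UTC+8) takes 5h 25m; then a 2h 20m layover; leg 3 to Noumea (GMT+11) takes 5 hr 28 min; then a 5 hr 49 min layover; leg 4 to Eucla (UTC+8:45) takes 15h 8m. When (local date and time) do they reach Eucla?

Convert departure to UTC: 1:24 AM + 9:30 = 10:54 AM UTC on Sep 4.
Add 3 hours 24 minutes leg 1 → 2:18 PM UTC.
Add 3 hours 36 minutes layover in Greywater → 5:54 PM UTC.
Add 5 hours and 25 minutes leg 2 → 11:19 PM UTC.
Add 2 hours and 20 minutes layover in Shanghai → 1:39 AM UTC (Sep 5).
Add 5 hours and 28 minutes leg 3 → 7:07 AM UTC.
Add 5 hours 49 minutes layover in Noumea → 12:56 PM UTC.
Add 15 hours and 8 minutes leg 4 → 4:04 AM UTC (Sep 6).
Eucla is UTC+8:45, so local arrival = 4:04 AM + 8:45 = 12:49 PM on Sep 6.

12:49 PM on September 6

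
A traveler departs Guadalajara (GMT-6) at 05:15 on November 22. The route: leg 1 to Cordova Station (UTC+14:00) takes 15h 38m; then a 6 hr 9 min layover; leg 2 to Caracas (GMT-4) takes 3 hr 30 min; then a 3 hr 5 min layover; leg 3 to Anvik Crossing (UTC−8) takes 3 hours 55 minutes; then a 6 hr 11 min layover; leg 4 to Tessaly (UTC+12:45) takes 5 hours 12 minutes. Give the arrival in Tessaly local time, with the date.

19:40 on November 24

Convert departure to UTC: 05:15 + 6:00 = 11:15 UTC on Nov 22.
Add 15 hours 38 minutes leg 1 → 02:53 UTC (Nov 23).
Add 6 hours 9 minutes layover in Cordova Station → 09:02 UTC.
Add 3 hours 30 minutes leg 2 → 12:32 UTC.
Add 3 hours and 5 minutes layover in Caracas → 15:37 UTC.
Add 3 hours 55 minutes leg 3 → 19:32 UTC.
Add 6 hours and 11 minutes layover in Anvik Crossing → 01:43 UTC (Nov 24).
Add 5 hours and 12 minutes leg 4 → 06:55 UTC.
Tessaly is UTC+12:45, so local arrival = 06:55 + 12:45 = 19:40 on Nov 24.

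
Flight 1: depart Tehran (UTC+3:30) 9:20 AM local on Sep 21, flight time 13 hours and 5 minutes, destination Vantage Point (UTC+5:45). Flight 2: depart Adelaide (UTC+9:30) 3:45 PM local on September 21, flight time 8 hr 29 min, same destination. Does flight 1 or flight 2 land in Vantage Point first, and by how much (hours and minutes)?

the second, by 4 hours 11 minutes

Flight 1 in UTC: 9:20 AM − 3:30 = 5:50 AM on Sep 21.
+13 hours 5 minutes → arrive 6:55 PM UTC on Sep 21.
Flight 2 in UTC: 3:45 PM − 9:30 = 6:15 AM on Sep 21.
+8 hours 29 minutes → arrive 2:44 PM UTC on Sep 21.
Flight 2 lands earlier by 4 hours 11 minutes.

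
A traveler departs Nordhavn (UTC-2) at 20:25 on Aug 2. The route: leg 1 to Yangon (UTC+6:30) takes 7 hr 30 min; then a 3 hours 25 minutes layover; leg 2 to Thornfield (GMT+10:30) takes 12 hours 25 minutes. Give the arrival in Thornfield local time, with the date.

08:15 on August 4

Convert departure to UTC: 20:25 + 2:00 = 22:25 UTC on Aug 2.
Add 7 hours 30 minutes leg 1 → 05:55 UTC (Aug 3).
Add 3 hours 25 minutes layover in Yangon → 09:20 UTC.
Add 12 hours 25 minutes leg 2 → 21:45 UTC.
Thornfield is UTC+10:30, so local arrival = 21:45 + 10:30 = 08:15 on Aug 4.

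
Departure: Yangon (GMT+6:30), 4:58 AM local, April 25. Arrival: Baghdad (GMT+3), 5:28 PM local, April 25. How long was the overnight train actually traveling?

16 hours

Departure in UTC: 4:58 AM − 6:30 = 10:28 PM on Apr 24.
Arrival in UTC: 5:28 PM − 3:00 = 2:28 PM on Apr 25.
Elapsed = 2:28 PM − 10:28 PM (+1 day) = 16 hours.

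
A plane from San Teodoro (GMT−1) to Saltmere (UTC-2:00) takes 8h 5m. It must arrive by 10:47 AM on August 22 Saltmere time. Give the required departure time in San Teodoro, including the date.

Target arrival in UTC: 10:47 AM + 2:00 = 12:47 PM on Aug 22.
Subtract 8 hours and 5 minutes → departure 4:42 AM UTC on Aug 22.
San Teodoro is UTC−1:00: 4:42 AM − 1:00 = 3:42 AM on Aug 22.

3:42 AM on August 22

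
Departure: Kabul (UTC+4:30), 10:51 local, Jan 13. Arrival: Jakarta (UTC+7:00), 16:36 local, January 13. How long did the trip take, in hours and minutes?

3 hours 15 minutes

Jakarta is 2:30 ahead of Kabul.
Clock-face elapsed time (ignoring zones) is 5 hours 45 minutes.
Actual elapsed = 5 hours 45 minutes − 2:30 = 3 hours 15 minutes.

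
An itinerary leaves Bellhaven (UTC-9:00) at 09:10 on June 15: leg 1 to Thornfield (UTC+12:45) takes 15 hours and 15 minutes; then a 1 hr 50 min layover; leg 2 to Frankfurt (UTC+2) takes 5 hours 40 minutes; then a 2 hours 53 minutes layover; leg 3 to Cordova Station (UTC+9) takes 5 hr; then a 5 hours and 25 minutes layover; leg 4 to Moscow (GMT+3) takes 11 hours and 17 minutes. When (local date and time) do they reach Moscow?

20:30 on June 17

Convert departure to UTC: 09:10 + 9:00 = 18:10 UTC on Jun 15.
Add 15 hours 15 minutes leg 1 → 09:25 UTC (Jun 16).
Add 1 hour and 50 minutes layover in Thornfield → 11:15 UTC.
Add 5 hours and 40 minutes leg 2 → 16:55 UTC.
Add 2 hours 53 minutes layover in Frankfurt → 19:48 UTC.
Add 5 hours leg 3 → 00:48 UTC (Jun 17).
Add 5 hours and 25 minutes layover in Cordova Station → 06:13 UTC.
Add 11 hours and 17 minutes leg 4 → 17:30 UTC.
Moscow is UTC+3:00, so local arrival = 17:30 + 3:00 = 20:30 on Jun 17.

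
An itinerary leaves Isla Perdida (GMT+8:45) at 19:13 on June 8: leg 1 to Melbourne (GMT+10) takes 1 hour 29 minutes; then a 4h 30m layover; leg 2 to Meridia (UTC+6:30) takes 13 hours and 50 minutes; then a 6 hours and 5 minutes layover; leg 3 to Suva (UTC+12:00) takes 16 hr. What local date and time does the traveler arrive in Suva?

16:22 on Jun 10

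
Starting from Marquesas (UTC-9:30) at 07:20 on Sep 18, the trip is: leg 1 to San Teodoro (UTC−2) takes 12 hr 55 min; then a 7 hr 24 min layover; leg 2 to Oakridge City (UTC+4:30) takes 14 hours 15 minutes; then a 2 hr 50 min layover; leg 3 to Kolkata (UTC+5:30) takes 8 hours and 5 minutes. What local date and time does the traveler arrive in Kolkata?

19:49 on September 20

Convert departure to UTC: 07:20 + 9:30 = 16:50 UTC on Sep 18.
Add 12 hours 55 minutes leg 1 → 05:45 UTC (Sep 19).
Add 7 hours and 24 minutes layover in San Teodoro → 13:09 UTC.
Add 14 hours and 15 minutes leg 2 → 03:24 UTC (Sep 20).
Add 2 hours 50 minutes layover in Oakridge City → 06:14 UTC.
Add 8 hours 5 minutes leg 3 → 14:19 UTC.
Kolkata is UTC+5:30, so local arrival = 14:19 + 5:30 = 19:49 on Sep 20.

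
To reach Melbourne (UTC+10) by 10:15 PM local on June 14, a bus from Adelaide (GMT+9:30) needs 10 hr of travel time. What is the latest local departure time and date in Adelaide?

Target arrival in UTC: 10:15 PM − 10:00 = 12:15 PM on Jun 14.
Subtract 10 hours → departure 2:15 AM UTC on Jun 14.
Adelaide is UTC+9:30: 2:15 AM + 9:30 = 11:45 AM on Jun 14.

11:45 AM on June 14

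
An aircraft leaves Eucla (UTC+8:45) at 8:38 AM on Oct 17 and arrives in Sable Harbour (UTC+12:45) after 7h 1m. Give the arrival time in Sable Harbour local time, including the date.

Convert departure to UTC: 8:38 AM − 8:45 = 11:53 PM UTC on Oct 16.
Add 7 hours and 1 minute travel time → 6:54 AM UTC (Oct 17).
Sable Harbour is UTC+12:45, so local arrival = 6:54 AM + 12:45 = 7:39 PM on Oct 17.

7:39 PM on October 17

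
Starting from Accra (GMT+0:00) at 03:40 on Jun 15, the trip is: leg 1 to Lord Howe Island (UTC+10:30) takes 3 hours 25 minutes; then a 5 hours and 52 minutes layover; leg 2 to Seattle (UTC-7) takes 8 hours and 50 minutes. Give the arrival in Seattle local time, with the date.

Accra is at UTC+0, so departure is already 03:40 UTC on Jun 15.
Add 3 hours and 25 minutes leg 1 → 07:05 UTC.
Add 5 hours and 52 minutes layover in Lord Howe Island → 12:57 UTC.
Add 8 hours and 50 minutes leg 2 → 21:47 UTC.
Seattle is UTC−7:00, so local arrival = 21:47 − 7:00 = 14:47 on Jun 15.

14:47 on June 15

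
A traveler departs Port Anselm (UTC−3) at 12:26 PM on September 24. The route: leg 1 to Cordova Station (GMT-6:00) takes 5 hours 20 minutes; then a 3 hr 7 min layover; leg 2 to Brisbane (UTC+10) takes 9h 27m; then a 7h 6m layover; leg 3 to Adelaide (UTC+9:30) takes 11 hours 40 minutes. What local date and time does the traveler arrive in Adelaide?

Convert departure to UTC: 12:26 PM + 3:00 = 3:26 PM UTC on Sep 24.
Add 5 hours 20 minutes leg 1 → 8:46 PM UTC.
Add 3 hours 7 minutes layover in Cordova Station → 11:53 PM UTC.
Add 9 hours and 27 minutes leg 2 → 9:20 AM UTC (Sep 25).
Add 7 hours 6 minutes layover in Brisbane → 4:26 PM UTC.
Add 11 hours 40 minutes leg 3 → 4:06 AM UTC (Sep 26).
Adelaide is UTC+9:30, so local arrival = 4:06 AM + 9:30 = 1:36 PM on Sep 26.

1:36 PM on September 26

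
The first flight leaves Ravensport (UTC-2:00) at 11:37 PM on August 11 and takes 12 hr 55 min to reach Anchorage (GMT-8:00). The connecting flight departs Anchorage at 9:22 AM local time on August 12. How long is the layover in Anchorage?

2 hours 50 minutes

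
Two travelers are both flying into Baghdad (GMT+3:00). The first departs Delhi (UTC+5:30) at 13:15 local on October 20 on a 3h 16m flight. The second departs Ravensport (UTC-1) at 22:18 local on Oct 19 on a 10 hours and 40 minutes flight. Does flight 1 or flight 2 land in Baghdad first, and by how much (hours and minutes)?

the second, by 1 hour 3 minutes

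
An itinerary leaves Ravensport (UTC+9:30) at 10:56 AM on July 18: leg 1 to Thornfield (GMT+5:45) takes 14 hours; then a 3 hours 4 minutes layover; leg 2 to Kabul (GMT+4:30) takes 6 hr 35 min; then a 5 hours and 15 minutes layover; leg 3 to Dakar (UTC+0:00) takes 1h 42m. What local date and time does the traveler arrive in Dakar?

Convert departure to UTC: 10:56 AM − 9:30 = 1:26 AM UTC on Jul 18.
Add 14 hours leg 1 → 3:26 PM UTC.
Add 3 hours and 4 minutes layover in Thornfield → 6:30 PM UTC.
Add 6 hours 35 minutes leg 2 → 1:05 AM UTC (Jul 19).
Add 5 hours and 15 minutes layover in Kabul → 6:20 AM UTC.
Add 1 hour 42 minutes leg 3 → 8:02 AM UTC.
Dakar is UTC+0, so local arrival is the same: 8:02 AM on Jul 19.

8:02 AM on July 19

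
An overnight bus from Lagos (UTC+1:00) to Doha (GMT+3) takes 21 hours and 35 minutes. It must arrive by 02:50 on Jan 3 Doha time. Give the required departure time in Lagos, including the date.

03:15 on Jan 2

Target arrival in UTC: 02:50 − 3:00 = 23:50 on Jan 2.
Subtract 21 hours 35 minutes → departure 02:15 UTC on Jan 2.
Lagos is UTC+1:00: 02:15 + 1:00 = 03:15 on Jan 2.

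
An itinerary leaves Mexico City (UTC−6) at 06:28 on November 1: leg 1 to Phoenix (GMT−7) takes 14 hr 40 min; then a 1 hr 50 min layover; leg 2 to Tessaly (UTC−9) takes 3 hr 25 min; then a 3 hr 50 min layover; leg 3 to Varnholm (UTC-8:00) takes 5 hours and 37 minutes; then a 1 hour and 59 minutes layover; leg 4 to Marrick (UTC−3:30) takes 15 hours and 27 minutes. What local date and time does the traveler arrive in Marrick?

Convert departure to UTC: 06:28 + 6:00 = 12:28 UTC on Nov 1.
Add 14 hours 40 minutes leg 1 → 03:08 UTC (Nov 2).
Add 1 hour 50 minutes layover in Phoenix → 04:58 UTC.
Add 3 hours and 25 minutes leg 2 → 08:23 UTC.
Add 3 hours and 50 minutes layover in Tessaly → 12:13 UTC.
Add 5 hours 37 minutes leg 3 → 17:50 UTC.
Add 1 hour 59 minutes layover in Varnholm → 19:49 UTC.
Add 15 hours and 27 minutes leg 4 → 11:16 UTC (Nov 3).
Marrick is UTC−3:30, so local arrival = 11:16 − 3:30 = 07:46 on Nov 3.

07:46 on November 3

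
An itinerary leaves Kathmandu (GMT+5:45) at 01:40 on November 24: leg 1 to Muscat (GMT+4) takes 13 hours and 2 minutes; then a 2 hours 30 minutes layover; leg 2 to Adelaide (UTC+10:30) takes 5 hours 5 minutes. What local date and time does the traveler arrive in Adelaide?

03:02 on Nov 25

Convert departure to UTC: 01:40 − 5:45 = 19:55 UTC on Nov 23.
Add 13 hours and 2 minutes leg 1 → 08:57 UTC (Nov 24).
Add 2 hours 30 minutes layover in Muscat → 11:27 UTC.
Add 5 hours and 5 minutes leg 2 → 16:32 UTC.
Adelaide is UTC+10:30, so local arrival = 16:32 + 10:30 = 03:02 on Nov 25.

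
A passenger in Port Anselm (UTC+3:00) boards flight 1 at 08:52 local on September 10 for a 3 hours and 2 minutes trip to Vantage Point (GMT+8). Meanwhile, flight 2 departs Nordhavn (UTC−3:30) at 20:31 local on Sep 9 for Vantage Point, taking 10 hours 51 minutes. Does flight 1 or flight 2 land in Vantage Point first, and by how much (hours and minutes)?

Flight 1 in UTC: 08:52 − 3:00 = 05:52 on Sep 10.
+3 hours 2 minutes → arrive 08:54 UTC on Sep 10.
Flight 2 in UTC: 20:31 + 3:30 = 00:01 on Sep 10.
+10 hours and 51 minutes → arrive 10:52 UTC on Sep 10.
Flight 1 lands earlier by 1 hour 58 minutes.

the first, by 1 hour 58 minutes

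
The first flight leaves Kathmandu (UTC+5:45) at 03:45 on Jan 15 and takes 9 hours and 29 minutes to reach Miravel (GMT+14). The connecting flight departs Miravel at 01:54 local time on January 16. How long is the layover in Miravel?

4 hours 25 minutes

Convert departure to UTC: 03:45 − 5:45 = 22:00 UTC on Jan 14.
Add 9 hours and 29 minutes flight time → 07:29 UTC (Jan 15).
Miravel is UTC+14:00, so local arrival = 07:29 + 14:00 = 21:29 on Jan 15.
Layover = 01:54 − 21:29 (+1 day) = 4 hours 25 minutes.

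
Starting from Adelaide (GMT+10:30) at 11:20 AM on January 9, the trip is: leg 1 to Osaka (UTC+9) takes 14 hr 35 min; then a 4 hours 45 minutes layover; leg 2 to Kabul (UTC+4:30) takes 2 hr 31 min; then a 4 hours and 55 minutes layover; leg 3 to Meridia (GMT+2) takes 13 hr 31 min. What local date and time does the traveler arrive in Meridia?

7:07 PM on Jan 10

Convert departure to UTC: 11:20 AM − 10:30 = 12:50 AM UTC on Jan 9.
Add 14 hours and 35 minutes leg 1 → 3:25 PM UTC.
Add 4 hours 45 minutes layover in Osaka → 8:10 PM UTC.
Add 2 hours 31 minutes leg 2 → 10:41 PM UTC.
Add 4 hours and 55 minutes layover in Kabul → 3:36 AM UTC (Jan 10).
Add 13 hours and 31 minutes leg 3 → 5:07 PM UTC.
Meridia is UTC+2:00, so local arrival = 5:07 PM + 2:00 = 7:07 PM on Jan 10.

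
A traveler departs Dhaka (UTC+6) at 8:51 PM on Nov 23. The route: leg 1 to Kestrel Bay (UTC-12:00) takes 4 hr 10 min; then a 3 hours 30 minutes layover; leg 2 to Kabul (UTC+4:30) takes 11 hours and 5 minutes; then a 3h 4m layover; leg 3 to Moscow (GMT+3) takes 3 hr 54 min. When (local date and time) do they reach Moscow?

7:34 PM on November 24

Convert departure to UTC: 8:51 PM − 6:00 = 2:51 PM UTC on Nov 23.
Add 4 hours and 10 minutes leg 1 → 7:01 PM UTC.
Add 3 hours 30 minutes layover in Kestrel Bay → 10:31 PM UTC.
Add 11 hours and 5 minutes leg 2 → 9:36 AM UTC (Nov 24).
Add 3 hours 4 minutes layover in Kabul → 12:40 PM UTC.
Add 3 hours and 54 minutes leg 3 → 4:34 PM UTC.
Moscow is UTC+3:00, so local arrival = 4:34 PM + 3:00 = 7:34 PM on Nov 24.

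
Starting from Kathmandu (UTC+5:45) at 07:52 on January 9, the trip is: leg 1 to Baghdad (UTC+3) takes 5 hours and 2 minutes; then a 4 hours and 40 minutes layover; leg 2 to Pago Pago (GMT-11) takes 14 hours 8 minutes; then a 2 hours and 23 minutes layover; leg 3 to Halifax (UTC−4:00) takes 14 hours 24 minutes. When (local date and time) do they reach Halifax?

Convert departure to UTC: 07:52 − 5:45 = 02:07 UTC on Jan 9.
Add 5 hours and 2 minutes leg 1 → 07:09 UTC.
Add 4 hours and 40 minutes layover in Baghdad → 11:49 UTC.
Add 14 hours 8 minutes leg 2 → 01:57 UTC (Jan 10).
Add 2 hours 23 minutes layover in Pago Pago → 04:20 UTC.
Add 14 hours and 24 minutes leg 3 → 18:44 UTC.
Halifax is UTC−4:00, so local arrival = 18:44 − 4:00 = 14:44 on Jan 10.

14:44 on January 10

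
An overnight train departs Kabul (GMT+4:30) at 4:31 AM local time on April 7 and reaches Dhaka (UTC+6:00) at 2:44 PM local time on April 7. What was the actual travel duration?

Dhaka is 1:30 ahead of Kabul.
Clock-face elapsed time (ignoring zones) is 10 hours 13 minutes.
Actual elapsed = 10 hours 13 minutes − 1:30 = 8 hours 43 minutes.

8 hours 43 minutes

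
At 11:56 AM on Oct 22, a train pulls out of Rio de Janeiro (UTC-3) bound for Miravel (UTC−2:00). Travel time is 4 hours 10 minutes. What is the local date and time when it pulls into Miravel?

5:06 PM on October 22

Convert departure to UTC: 11:56 AM + 3:00 = 2:56 PM UTC on Oct 22.
Add 4 hours 10 minutes travel time → 7:06 PM UTC.
Miravel is UTC−2:00, so local arrival = 7:06 PM − 2:00 = 5:06 PM on Oct 22.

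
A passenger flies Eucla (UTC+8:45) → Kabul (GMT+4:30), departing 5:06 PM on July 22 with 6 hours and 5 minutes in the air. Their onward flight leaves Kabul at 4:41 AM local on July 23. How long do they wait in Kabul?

Convert departure to UTC: 5:06 PM − 8:45 = 8:21 AM UTC on Jul 22.
Add 6 hours 5 minutes flight time → 2:26 PM UTC.
Kabul is UTC+4:30, so local arrival = 2:26 PM + 4:30 = 6:56 PM on Jul 22.
Layover = 4:41 AM − 6:56 PM (+1 day) = 9 hours 45 minutes.

9 hours 45 minutes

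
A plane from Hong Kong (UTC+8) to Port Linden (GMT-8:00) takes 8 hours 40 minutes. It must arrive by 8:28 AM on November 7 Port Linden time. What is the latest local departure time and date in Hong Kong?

3:48 PM on November 7

Target arrival in UTC: 8:28 AM + 8:00 = 4:28 PM on Nov 7.
Subtract 8 hours and 40 minutes → departure 7:48 AM UTC on Nov 7.
Hong Kong is UTC+8:00: 7:48 AM + 8:00 = 3:48 PM on Nov 7.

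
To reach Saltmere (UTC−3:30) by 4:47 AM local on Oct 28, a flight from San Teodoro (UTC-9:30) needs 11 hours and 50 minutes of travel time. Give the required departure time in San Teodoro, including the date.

10:57 AM on October 27

Target arrival in UTC: 4:47 AM + 3:30 = 8:17 AM on Oct 28.
Subtract 11 hours 50 minutes → departure 8:27 PM UTC on Oct 27.
San Teodoro is UTC−9:30: 8:27 PM − 9:30 = 10:57 AM on Oct 27.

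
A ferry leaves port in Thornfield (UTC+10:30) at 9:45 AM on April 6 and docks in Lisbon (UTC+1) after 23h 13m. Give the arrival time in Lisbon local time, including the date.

Convert departure to UTC: 9:45 AM − 10:30 = 11:15 PM UTC on Apr 5.
Add 23 hours and 13 minutes travel time → 10:28 PM UTC (Apr 6).
Lisbon is UTC+1:00, so local arrival = 10:28 PM + 1:00 = 11:28 PM on Apr 6.

11:28 PM on Apr 6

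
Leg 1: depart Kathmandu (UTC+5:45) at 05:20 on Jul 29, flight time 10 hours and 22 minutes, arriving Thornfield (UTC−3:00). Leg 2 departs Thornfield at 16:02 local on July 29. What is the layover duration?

Convert departure to UTC: 05:20 − 5:45 = 23:35 UTC on Jul 28.
Add 10 hours and 22 minutes flight time → 09:57 UTC (Jul 29).
Thornfield is UTC−3:00, so local arrival = 09:57 − 3:00 = 06:57 on Jul 29.
Layover = 16:02 − 06:57 = 9 hours 5 minutes.

9 hours 5 minutes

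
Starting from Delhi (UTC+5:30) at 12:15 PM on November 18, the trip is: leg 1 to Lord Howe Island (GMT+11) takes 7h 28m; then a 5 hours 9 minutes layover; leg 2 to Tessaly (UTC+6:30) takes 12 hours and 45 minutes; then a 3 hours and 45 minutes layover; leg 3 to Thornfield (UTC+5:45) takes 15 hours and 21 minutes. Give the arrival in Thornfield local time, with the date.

8:58 AM on Nov 20

Convert departure to UTC: 12:15 PM − 5:30 = 6:45 AM UTC on Nov 18.
Add 7 hours and 28 minutes leg 1 → 2:13 PM UTC.
Add 5 hours and 9 minutes layover in Lord Howe Island → 7:22 PM UTC.
Add 12 hours and 45 minutes leg 2 → 8:07 AM UTC (Nov 19).
Add 3 hours 45 minutes layover in Tessaly → 11:52 AM UTC.
Add 15 hours 21 minutes leg 3 → 3:13 AM UTC (Nov 20).
Thornfield is UTC+5:45, so local arrival = 3:13 AM + 5:45 = 8:58 AM on Nov 20.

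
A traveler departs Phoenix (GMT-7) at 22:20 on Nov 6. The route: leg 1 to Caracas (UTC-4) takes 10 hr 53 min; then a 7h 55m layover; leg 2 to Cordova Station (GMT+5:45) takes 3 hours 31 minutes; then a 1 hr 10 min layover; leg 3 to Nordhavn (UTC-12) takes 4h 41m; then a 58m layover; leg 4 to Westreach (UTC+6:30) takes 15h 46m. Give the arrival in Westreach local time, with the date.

Convert departure to UTC: 22:20 + 7:00 = 05:20 UTC on Nov 7.
Add 10 hours and 53 minutes leg 1 → 16:13 UTC.
Add 7 hours and 55 minutes layover in Caracas → 00:08 UTC (Nov 8).
Add 3 hours 31 minutes leg 2 → 03:39 UTC.
Add 1 hour 10 minutes layover in Cordova Station → 04:49 UTC.
Add 4 hours 41 minutes leg 3 → 09:30 UTC.
Add 58 minutes layover in Nordhavn → 10:28 UTC.
Add 15 hours 46 minutes leg 4 → 02:14 UTC (Nov 9).
Westreach is UTC+6:30, so local arrival = 02:14 + 6:30 = 08:44 on Nov 9.

08:44 on November 9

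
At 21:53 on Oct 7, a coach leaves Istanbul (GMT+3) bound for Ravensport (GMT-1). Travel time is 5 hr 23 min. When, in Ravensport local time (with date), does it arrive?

23:16 on October 7

Convert departure to UTC: 21:53 − 3:00 = 18:53 UTC on Oct 7.
Add 5 hours 23 minutes travel time → 00:16 UTC (Oct 8).
Ravensport is UTC−1:00, so local arrival = 00:16 − 1:00 = 23:16 on Oct 7.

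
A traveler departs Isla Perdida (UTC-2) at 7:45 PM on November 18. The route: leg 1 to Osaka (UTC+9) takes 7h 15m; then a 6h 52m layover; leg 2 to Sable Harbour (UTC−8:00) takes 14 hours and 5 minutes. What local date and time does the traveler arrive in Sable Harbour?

Convert departure to UTC: 7:45 PM + 2:00 = 9:45 PM UTC on Nov 18.
Add 7 hours 15 minutes leg 1 → 5:00 AM UTC (Nov 19).
Add 6 hours and 52 minutes layover in Osaka → 11:52 AM UTC.
Add 14 hours and 5 minutes leg 2 → 1:57 AM UTC (Nov 20).
Sable Harbour is UTC−8:00, so local arrival = 1:57 AM − 8:00 = 5:57 PM on Nov 19.

5:57 PM on Nov 19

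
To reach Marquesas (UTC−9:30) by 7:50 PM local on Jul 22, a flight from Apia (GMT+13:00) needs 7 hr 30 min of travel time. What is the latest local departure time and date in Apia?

10:50 AM on July 23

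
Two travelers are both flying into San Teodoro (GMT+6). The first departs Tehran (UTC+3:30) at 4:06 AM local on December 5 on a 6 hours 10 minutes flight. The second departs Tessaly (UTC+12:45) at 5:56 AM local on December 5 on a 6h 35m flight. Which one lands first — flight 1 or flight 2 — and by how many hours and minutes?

the second, by 7 hours

Flight 1 in UTC: 4:06 AM − 3:30 = 12:36 AM on Dec 5.
+6 hours 10 minutes → arrive 6:46 AM UTC on Dec 5.
Flight 2 in UTC: 5:56 AM − 12:45 = 5:11 PM on Dec 4.
+6 hours 35 minutes → arrive 11:46 PM UTC on Dec 4.
Flight 2 lands earlier by 7 hours.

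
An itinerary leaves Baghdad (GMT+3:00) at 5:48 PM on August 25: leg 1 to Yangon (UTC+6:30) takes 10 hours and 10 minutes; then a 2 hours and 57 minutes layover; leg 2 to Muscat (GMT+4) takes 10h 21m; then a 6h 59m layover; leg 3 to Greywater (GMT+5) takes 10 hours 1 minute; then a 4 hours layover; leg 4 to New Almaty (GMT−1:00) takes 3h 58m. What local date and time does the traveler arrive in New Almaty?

Convert departure to UTC: 5:48 PM − 3:00 = 2:48 PM UTC on Aug 25.
Add 10 hours and 10 minutes leg 1 → 12:58 AM UTC (Aug 26).
Add 2 hours 57 minutes layover in Yangon → 3:55 AM UTC.
Add 10 hours and 21 minutes leg 2 → 2:16 PM UTC.
Add 6 hours 59 minutes layover in Muscat → 9:15 PM UTC.
Add 10 hours and 1 minute leg 3 → 7:16 AM UTC (Aug 27).
Add 4 hours layover in Greywater → 11:16 AM UTC.
Add 3 hours 58 minutes leg 4 → 3:14 PM UTC.
New Almaty is UTC−1:00, so local arrival = 3:14 PM − 1:00 = 2:14 PM on Aug 27.

2:14 PM on August 27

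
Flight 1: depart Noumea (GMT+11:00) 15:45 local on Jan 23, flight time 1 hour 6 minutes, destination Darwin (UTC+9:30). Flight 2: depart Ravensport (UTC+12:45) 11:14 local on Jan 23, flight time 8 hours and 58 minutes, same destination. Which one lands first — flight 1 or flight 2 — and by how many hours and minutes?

Flight 1 in UTC: 15:45 − 11:00 = 04:45 on Jan 23.
+1 hour 6 minutes → arrive 05:51 UTC on Jan 23.
Flight 2 in UTC: 11:14 − 12:45 = 22:29 on Jan 22.
+8 hours and 58 minutes → arrive 07:27 UTC on Jan 23.
Flight 1 lands earlier by 1 hour 36 minutes.

the first, by 1 hour 36 minutes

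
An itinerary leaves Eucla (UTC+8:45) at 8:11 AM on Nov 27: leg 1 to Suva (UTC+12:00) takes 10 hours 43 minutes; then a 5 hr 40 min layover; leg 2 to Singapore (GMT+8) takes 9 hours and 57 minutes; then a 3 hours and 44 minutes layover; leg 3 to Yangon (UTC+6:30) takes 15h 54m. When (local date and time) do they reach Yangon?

3:54 AM on November 29

Convert departure to UTC: 8:11 AM − 8:45 = 11:26 PM UTC on Nov 26.
Add 10 hours 43 minutes leg 1 → 10:09 AM UTC (Nov 27).
Add 5 hours 40 minutes layover in Suva → 3:49 PM UTC.
Add 9 hours and 57 minutes leg 2 → 1:46 AM UTC (Nov 28).
Add 3 hours 44 minutes layover in Singapore → 5:30 AM UTC.
Add 15 hours and 54 minutes leg 3 → 9:24 PM UTC.
Yangon is UTC+6:30, so local arrival = 9:24 PM + 6:30 = 3:54 AM on Nov 29.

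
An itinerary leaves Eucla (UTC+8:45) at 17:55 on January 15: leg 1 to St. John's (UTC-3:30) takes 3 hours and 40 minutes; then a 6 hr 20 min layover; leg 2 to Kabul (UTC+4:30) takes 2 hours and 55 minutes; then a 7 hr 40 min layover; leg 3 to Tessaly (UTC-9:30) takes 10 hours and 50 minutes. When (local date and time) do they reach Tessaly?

07:05 on January 16

Convert departure to UTC: 17:55 − 8:45 = 09:10 UTC on Jan 15.
Add 3 hours 40 minutes leg 1 → 12:50 UTC.
Add 6 hours 20 minutes layover in St. John's → 19:10 UTC.
Add 2 hours 55 minutes leg 2 → 22:05 UTC.
Add 7 hours 40 minutes layover in Kabul → 05:45 UTC (Jan 16).
Add 10 hours 50 minutes leg 3 → 16:35 UTC.
Tessaly is UTC−9:30, so local arrival = 16:35 − 9:30 = 07:05 on Jan 16.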